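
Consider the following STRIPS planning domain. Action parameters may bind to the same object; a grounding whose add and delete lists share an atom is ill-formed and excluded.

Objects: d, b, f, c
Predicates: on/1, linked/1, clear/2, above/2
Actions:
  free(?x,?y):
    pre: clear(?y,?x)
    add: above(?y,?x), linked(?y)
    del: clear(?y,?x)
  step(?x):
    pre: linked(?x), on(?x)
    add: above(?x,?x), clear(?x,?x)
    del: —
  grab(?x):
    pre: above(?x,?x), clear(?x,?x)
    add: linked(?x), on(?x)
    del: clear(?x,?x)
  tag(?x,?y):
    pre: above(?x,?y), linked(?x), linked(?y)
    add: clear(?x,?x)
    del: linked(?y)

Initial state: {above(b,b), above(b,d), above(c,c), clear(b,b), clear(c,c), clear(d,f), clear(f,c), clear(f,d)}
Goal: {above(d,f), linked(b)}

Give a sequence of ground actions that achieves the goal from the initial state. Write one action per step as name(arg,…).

1. free(b,b)  →  {above(b,b), above(b,d), above(c,c), clear(c,c), clear(d,f), clear(f,c), clear(f,d), linked(b)}
2. free(f,d)  →  {above(b,b), above(b,d), above(c,c), above(d,f), clear(c,c), clear(f,c), clear(f,d), linked(b), linked(d)}

free(b,b); free(f,d)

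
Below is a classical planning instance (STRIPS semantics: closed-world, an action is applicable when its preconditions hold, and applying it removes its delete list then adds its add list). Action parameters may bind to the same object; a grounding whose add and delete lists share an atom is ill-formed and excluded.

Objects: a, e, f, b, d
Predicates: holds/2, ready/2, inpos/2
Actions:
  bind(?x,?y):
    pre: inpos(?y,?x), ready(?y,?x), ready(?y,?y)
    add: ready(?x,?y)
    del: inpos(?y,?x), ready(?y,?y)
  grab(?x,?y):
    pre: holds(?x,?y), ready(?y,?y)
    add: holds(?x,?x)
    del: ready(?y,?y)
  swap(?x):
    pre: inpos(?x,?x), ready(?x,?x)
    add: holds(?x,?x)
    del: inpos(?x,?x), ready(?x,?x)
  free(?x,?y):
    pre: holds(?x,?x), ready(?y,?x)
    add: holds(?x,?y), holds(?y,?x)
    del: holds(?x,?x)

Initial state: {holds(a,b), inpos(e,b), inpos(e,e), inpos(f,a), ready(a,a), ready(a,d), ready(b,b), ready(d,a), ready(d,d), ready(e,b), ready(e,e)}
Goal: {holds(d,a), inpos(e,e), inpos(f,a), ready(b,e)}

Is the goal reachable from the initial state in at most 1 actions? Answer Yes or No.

1. bind(b,e)  →  {holds(a,b), inpos(e,e), inpos(f,a), ready(a,a), ready(a,d), ready(b,b), ready(b,e), ready(d,a), ready(d,d), ready(e,b)}
2. grab(a,b)  →  {holds(a,a), holds(a,b), inpos(e,e), inpos(f,a), ready(a,a), ready(a,d), ready(b,e), ready(d,a), ready(d,d), ready(e,b)}
3. free(a,d)  →  {holds(a,b), holds(a,d), holds(d,a), inpos(e,e), inpos(f,a), ready(a,a), ready(a,d), ready(b,e), ready(d,a), ready(d,d), ready(e,b)}
optimal plan length = 3; 3 > 1

No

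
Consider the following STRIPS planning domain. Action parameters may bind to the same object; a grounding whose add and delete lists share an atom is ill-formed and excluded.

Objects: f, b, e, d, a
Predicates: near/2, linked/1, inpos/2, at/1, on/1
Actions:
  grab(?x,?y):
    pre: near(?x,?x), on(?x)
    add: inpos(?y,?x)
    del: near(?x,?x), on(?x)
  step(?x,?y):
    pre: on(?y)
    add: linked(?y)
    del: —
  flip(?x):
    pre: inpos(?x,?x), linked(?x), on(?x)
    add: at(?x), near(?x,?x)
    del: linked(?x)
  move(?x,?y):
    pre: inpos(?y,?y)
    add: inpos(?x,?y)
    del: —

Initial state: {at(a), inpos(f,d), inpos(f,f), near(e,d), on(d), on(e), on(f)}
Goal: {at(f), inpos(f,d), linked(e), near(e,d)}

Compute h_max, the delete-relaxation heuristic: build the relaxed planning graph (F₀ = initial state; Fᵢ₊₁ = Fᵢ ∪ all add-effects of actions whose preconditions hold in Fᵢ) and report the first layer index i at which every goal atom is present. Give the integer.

F0 = init (7 atoms)
F1 = F0 ∪ {inpos(a,f), inpos(b,f), inpos(d,f), inpos(e,f), linked(d), linked(e), linked(f)}  (14 atoms)
F2 = F1 ∪ {at(f), near(f,f)}  (16 atoms)
goal ⊆ F2  ⇒  h_max = 2

2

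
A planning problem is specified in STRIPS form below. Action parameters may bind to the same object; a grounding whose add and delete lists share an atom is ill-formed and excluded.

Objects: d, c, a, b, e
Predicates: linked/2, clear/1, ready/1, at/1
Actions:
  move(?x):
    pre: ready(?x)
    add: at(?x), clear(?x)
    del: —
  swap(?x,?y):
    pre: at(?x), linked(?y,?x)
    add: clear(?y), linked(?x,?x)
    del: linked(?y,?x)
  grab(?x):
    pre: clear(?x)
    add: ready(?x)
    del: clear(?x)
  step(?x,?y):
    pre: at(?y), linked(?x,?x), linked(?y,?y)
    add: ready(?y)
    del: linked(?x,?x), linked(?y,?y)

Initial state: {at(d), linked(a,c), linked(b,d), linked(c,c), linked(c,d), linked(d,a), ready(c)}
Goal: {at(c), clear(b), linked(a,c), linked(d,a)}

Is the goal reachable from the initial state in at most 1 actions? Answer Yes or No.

No

1. move(c)  →  {at(c), at(d), clear(c), linked(a,c), linked(b,d), linked(c,c), linked(c,d), linked(d,a), ready(c)}
2. swap(d,b)  →  {at(c), at(d), clear(b), clear(c), linked(a,c), linked(c,c), linked(c,d), linked(d,a), linked(d,d), ready(c)}
optimal plan length = 2; 2 > 1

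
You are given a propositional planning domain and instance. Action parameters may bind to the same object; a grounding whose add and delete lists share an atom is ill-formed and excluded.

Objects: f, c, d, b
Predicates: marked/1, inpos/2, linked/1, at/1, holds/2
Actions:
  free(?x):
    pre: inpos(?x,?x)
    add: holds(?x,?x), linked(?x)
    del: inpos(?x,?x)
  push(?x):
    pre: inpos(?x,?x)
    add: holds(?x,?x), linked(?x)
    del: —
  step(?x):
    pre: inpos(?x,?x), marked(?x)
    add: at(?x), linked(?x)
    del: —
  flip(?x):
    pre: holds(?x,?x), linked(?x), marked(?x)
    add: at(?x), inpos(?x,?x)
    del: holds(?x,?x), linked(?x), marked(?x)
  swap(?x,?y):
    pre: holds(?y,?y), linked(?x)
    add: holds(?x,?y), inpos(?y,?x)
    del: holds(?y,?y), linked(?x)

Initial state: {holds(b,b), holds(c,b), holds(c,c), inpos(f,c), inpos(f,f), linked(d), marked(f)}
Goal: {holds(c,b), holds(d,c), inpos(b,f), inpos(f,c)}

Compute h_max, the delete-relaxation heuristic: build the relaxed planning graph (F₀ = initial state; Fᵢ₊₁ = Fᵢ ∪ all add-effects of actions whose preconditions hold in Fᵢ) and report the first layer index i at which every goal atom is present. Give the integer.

2

F0 = init (7 atoms)
F1 = F0 ∪ {at(f), holds(d,b), holds(d,c), holds(f,f), inpos(b,d), inpos(c,d), linked(f)}  (14 atoms)
F2 = F1 ∪ {holds(d,f), holds(f,b), holds(f,c), inpos(b,f), inpos(c,f), inpos(f,d)}  (20 atoms)
goal ⊆ F2  ⇒  h_max = 2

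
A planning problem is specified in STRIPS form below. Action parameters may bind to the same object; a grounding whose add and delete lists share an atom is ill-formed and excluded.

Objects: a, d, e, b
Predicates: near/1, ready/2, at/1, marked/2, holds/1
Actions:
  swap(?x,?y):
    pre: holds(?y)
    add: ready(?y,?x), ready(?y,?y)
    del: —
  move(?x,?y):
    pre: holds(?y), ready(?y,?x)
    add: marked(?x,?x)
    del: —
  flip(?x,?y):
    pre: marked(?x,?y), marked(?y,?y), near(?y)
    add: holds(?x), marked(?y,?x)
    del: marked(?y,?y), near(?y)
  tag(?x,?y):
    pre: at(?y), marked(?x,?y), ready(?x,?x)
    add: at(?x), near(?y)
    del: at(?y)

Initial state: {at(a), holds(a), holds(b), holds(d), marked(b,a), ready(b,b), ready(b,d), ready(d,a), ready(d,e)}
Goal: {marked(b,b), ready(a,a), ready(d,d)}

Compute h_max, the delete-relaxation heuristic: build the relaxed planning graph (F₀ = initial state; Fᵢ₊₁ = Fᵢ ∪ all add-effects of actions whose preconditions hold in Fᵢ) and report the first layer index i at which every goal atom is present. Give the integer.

F0 = init (9 atoms)
F1 = F0 ∪ {at(b), marked(a,a), marked(b,b), marked(d,d), marked(e,e), near(a), ready(a,a), ready(a,b), ready(a,d), ready(a,e), ready(b,a), ready(b,e), ready(d,b), ready(d,d)}  (23 atoms)
goal ⊆ F1  ⇒  h_max = 1

1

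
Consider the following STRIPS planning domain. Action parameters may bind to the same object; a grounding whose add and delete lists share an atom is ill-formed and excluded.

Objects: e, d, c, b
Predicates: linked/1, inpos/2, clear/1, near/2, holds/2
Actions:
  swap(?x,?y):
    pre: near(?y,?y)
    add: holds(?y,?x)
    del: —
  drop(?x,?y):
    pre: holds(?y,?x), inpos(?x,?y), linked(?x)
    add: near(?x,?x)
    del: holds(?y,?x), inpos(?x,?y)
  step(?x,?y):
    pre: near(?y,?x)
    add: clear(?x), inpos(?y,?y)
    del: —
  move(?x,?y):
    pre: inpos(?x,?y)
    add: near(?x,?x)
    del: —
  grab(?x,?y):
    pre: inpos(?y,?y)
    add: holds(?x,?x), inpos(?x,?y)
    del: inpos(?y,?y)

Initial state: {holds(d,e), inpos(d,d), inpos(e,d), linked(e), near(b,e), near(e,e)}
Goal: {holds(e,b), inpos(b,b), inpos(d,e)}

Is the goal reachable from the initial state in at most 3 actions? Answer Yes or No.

No

1. swap(b,e)  →  {holds(d,e), holds(e,b), inpos(d,d), inpos(e,d), linked(e), near(b,e), near(e,e)}
2. step(e,e)  →  {clear(e), holds(d,e), holds(e,b), inpos(d,d), inpos(e,d), inpos(e,e), linked(e), near(b,e), near(e,e)}
3. step(e,b)  →  {clear(e), holds(d,e), holds(e,b), inpos(b,b), inpos(d,d), inpos(e,d), inpos(e,e), linked(e), near(b,e), near(e,e)}
4. grab(d,e)  →  {clear(e), holds(d,d), holds(d,e), holds(e,b), inpos(b,b), inpos(d,d), inpos(d,e), inpos(e,d), linked(e), near(b,e), near(e,e)}
optimal plan length = 4; 4 > 3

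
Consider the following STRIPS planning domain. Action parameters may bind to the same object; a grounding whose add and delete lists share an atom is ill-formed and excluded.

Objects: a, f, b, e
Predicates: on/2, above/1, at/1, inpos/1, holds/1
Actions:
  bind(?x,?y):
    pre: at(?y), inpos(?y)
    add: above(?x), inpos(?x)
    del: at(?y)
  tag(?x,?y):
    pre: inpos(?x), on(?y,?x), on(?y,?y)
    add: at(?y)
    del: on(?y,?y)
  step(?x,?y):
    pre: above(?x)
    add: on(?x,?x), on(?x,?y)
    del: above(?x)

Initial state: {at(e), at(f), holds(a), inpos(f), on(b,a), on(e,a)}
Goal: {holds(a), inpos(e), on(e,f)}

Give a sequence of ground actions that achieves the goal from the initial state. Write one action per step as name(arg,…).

1. bind(e,f)  →  {above(e), at(e), holds(a), inpos(e), inpos(f), on(b,a), on(e,a)}
2. step(e,f)  →  {at(e), holds(a), inpos(e), inpos(f), on(b,a), on(e,a), on(e,e), on(e,f)}

bind(e,f); step(e,f)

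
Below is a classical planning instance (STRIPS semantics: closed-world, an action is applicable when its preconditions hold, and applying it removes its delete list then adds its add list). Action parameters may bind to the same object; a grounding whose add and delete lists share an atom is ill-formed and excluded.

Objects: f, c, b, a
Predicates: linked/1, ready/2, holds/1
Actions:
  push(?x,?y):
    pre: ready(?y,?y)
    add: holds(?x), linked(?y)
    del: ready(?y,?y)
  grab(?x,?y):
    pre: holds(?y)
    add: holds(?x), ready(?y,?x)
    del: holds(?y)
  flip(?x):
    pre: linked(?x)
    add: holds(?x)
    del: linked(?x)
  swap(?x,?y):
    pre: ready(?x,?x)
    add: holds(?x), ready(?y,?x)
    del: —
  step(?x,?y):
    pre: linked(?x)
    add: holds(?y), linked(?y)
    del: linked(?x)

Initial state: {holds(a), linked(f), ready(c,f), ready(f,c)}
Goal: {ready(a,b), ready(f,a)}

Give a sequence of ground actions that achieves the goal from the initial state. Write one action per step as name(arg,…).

1. grab(f,a)  →  {holds(f), linked(f), ready(a,f), ready(c,f), ready(f,c)}
2. grab(a,f)  →  {holds(a), linked(f), ready(a,f), ready(c,f), ready(f,a), ready(f,c)}
3. grab(b,a)  →  {holds(b), linked(f), ready(a,b), ready(a,f), ready(c,f), ready(f,a), ready(f,c)}

grab(f,a); grab(a,f); grab(b,a)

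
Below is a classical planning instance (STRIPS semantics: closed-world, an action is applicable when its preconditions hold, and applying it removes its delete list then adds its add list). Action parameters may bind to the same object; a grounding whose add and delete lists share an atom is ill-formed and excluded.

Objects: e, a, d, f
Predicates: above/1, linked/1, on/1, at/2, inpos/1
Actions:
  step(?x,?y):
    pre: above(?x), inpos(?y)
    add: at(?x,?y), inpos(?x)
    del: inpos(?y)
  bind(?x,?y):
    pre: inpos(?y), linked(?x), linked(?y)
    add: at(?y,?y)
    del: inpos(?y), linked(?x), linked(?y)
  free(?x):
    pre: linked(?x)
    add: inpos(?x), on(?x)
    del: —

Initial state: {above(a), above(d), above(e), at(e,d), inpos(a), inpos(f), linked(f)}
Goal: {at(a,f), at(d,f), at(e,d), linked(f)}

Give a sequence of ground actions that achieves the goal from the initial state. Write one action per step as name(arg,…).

step(a,f); free(f); step(d,f)

1. step(a,f)  →  {above(a), above(d), above(e), at(a,f), at(e,d), inpos(a), linked(f)}
2. free(f)  →  {above(a), above(d), above(e), at(a,f), at(e,d), inpos(a), inpos(f), linked(f), on(f)}
3. step(d,f)  →  {above(a), above(d), above(e), at(a,f), at(d,f), at(e,d), inpos(a), inpos(d), linked(f), on(f)}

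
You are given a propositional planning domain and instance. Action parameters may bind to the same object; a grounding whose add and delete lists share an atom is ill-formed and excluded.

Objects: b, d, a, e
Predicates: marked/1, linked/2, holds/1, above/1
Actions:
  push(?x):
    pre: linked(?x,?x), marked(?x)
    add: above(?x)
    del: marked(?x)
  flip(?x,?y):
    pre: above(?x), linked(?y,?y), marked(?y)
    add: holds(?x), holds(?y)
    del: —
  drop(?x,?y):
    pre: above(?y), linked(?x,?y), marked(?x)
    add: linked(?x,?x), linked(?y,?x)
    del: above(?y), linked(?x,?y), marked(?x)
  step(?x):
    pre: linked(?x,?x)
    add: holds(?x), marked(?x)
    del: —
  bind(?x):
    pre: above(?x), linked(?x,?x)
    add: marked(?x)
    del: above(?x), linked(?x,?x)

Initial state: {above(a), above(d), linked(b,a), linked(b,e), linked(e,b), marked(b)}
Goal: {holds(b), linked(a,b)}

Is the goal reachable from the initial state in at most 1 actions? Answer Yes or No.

1. drop(b,a)  →  {above(d), linked(a,b), linked(b,b), linked(b,e), linked(e,b)}
2. step(b)  →  {above(d), holds(b), linked(a,b), linked(b,b), linked(b,e), linked(e,b), marked(b)}
optimal plan length = 2; 2 > 1

No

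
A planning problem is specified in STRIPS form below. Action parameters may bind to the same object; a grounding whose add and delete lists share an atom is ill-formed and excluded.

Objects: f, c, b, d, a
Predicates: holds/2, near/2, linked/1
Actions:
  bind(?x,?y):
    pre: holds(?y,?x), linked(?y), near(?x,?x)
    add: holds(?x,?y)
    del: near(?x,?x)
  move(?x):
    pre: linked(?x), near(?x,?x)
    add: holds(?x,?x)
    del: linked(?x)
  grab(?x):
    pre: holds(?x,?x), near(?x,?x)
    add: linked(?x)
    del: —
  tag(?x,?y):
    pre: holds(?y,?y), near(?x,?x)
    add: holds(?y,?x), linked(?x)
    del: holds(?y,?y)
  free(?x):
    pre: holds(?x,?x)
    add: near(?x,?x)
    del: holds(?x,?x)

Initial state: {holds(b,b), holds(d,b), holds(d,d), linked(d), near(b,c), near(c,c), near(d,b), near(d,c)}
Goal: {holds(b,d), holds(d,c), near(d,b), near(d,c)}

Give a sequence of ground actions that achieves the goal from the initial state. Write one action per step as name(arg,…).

tag(c,d); free(b); bind(b,d)

1. tag(c,d)  →  {holds(b,b), holds(d,b), holds(d,c), linked(c), linked(d), near(b,c), near(c,c), near(d,b), near(d,c)}
2. free(b)  →  {holds(d,b), holds(d,c), linked(c), linked(d), near(b,b), near(b,c), near(c,c), near(d,b), near(d,c)}
3. bind(b,d)  →  {holds(b,d), holds(d,b), holds(d,c), linked(c), linked(d), near(b,c), near(c,c), near(d,b), near(d,c)}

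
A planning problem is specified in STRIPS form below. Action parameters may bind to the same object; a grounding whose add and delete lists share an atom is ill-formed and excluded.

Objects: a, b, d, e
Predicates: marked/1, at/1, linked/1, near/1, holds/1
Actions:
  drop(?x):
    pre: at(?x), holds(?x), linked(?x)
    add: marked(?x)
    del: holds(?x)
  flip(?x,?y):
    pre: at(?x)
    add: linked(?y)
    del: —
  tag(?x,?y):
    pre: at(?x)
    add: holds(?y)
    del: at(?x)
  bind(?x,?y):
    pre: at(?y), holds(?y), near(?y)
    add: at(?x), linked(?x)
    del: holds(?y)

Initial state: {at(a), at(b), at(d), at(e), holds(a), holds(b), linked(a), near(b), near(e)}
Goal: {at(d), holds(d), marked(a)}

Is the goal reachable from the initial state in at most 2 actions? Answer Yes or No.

1. drop(a)  →  {at(a), at(b), at(d), at(e), holds(b), linked(a), marked(a), near(b), near(e)}
2. tag(a,d)  →  {at(b), at(d), at(e), holds(b), holds(d), linked(a), marked(a), near(b), near(e)}
optimal plan length = 2; 2 ≤ 2

Yes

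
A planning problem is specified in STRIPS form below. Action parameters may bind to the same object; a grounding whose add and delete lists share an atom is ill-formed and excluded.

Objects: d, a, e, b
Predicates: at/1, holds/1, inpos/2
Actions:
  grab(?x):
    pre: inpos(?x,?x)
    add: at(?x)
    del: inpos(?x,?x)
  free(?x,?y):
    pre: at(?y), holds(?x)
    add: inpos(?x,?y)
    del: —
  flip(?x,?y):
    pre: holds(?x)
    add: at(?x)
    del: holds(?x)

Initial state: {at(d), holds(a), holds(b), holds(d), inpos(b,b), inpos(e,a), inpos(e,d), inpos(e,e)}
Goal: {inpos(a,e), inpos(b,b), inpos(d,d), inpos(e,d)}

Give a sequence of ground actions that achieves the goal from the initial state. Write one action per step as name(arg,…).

grab(e); free(d,d); free(a,e)

1. grab(e)  →  {at(d), at(e), holds(a), holds(b), holds(d), inpos(b,b), inpos(e,a), inpos(e,d)}
2. free(d,d)  →  {at(d), at(e), holds(a), holds(b), holds(d), inpos(b,b), inpos(d,d), inpos(e,a), inpos(e,d)}
3. free(a,e)  →  {at(d), at(e), holds(a), holds(b), holds(d), inpos(a,e), inpos(b,b), inpos(d,d), inpos(e,a), inpos(e,d)}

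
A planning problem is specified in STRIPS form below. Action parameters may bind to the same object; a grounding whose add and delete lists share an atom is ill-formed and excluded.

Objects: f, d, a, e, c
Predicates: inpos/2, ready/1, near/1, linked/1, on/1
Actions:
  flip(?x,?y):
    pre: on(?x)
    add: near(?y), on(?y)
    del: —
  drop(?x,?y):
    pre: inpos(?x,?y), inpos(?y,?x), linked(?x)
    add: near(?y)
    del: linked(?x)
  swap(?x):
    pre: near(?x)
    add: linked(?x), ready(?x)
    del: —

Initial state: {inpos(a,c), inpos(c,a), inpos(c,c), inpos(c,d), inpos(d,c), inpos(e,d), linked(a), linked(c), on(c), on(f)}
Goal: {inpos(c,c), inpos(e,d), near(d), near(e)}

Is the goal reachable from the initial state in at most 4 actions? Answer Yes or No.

1. flip(f,d)  →  {inpos(a,c), inpos(c,a), inpos(c,c), inpos(c,d), inpos(d,c), inpos(e,d), linked(a), linked(c), near(d), on(c), on(d), on(f)}
2. flip(f,e)  →  {inpos(a,c), inpos(c,a), inpos(c,c), inpos(c,d), inpos(d,c), inpos(e,d), linked(a), linked(c), near(d), near(e), on(c), on(d), on(e), on(f)}
optimal plan length = 2; 2 ≤ 4

Yes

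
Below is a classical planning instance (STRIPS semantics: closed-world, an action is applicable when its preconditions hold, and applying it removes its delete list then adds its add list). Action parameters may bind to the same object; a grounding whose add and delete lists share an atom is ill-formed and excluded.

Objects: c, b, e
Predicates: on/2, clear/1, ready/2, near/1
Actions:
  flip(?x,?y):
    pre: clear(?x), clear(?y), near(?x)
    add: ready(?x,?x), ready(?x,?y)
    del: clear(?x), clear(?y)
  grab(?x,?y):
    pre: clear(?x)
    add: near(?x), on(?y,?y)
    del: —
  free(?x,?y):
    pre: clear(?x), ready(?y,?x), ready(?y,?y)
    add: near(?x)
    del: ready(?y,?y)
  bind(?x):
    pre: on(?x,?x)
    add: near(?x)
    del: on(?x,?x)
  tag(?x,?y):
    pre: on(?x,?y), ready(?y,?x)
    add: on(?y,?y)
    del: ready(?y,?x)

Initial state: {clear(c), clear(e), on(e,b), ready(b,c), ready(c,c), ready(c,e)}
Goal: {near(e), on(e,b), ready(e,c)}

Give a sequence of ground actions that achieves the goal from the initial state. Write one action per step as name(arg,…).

1. grab(e,c)  →  {clear(c), clear(e), near(e), on(c,c), on(e,b), ready(b,c), ready(c,c), ready(c,e)}
2. flip(e,c)  →  {near(e), on(c,c), on(e,b), ready(b,c), ready(c,c), ready(c,e), ready(e,c), ready(e,e)}

grab(e,c); flip(e,c)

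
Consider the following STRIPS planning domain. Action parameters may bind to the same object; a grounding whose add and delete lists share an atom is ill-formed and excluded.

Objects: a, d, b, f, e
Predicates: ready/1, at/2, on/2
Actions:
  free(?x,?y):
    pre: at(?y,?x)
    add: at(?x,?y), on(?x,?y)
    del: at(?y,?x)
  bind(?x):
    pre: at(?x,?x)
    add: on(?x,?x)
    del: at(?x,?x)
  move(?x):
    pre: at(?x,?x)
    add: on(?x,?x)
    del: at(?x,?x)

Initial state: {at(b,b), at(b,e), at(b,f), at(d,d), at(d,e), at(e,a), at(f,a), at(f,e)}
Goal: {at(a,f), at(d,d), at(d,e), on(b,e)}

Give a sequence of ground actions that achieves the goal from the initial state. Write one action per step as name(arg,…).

free(a,f); free(e,b); free(b,e)

1. free(a,f)  →  {at(a,f), at(b,b), at(b,e), at(b,f), at(d,d), at(d,e), at(e,a), at(f,e), on(a,f)}
2. free(e,b)  →  {at(a,f), at(b,b), at(b,f), at(d,d), at(d,e), at(e,a), at(e,b), at(f,e), on(a,f), on(e,b)}
3. free(b,e)  →  {at(a,f), at(b,b), at(b,e), at(b,f), at(d,d), at(d,e), at(e,a), at(f,e), on(a,f), on(b,e), on(e,b)}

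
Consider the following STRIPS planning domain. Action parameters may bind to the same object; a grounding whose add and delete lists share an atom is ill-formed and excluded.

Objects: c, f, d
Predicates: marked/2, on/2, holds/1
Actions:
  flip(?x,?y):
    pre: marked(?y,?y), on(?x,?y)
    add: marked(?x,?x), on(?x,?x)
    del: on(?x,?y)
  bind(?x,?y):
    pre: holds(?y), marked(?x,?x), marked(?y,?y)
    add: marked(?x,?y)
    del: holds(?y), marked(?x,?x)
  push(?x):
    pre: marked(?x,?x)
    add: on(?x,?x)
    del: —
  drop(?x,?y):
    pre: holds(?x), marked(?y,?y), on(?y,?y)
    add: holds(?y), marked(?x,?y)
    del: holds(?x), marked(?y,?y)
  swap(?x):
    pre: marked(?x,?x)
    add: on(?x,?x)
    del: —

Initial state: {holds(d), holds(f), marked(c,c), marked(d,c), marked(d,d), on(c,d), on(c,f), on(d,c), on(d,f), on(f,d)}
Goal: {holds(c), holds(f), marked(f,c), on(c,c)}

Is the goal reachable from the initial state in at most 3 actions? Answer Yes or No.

1. flip(c,d)  →  {holds(d), holds(f), marked(c,c), marked(d,c), marked(d,d), on(c,c), on(c,f), on(d,c), on(d,f), on(f,d)}
2. flip(f,d)  →  {holds(d), holds(f), marked(c,c), marked(d,c), marked(d,d), marked(f,f), on(c,c), on(c,f), on(d,c), on(d,f), on(f,f)}
3. drop(f,c)  →  {holds(c), holds(d), marked(d,c), marked(d,d), marked(f,c), marked(f,f), on(c,c), on(c,f), on(d,c), on(d,f), on(f,f)}
4. drop(d,f)  →  {holds(c), holds(f), marked(d,c), marked(d,d), marked(d,f), marked(f,c), on(c,c), on(c,f), on(d,c), on(d,f), on(f,f)}
optimal plan length = 4; 4 > 3

No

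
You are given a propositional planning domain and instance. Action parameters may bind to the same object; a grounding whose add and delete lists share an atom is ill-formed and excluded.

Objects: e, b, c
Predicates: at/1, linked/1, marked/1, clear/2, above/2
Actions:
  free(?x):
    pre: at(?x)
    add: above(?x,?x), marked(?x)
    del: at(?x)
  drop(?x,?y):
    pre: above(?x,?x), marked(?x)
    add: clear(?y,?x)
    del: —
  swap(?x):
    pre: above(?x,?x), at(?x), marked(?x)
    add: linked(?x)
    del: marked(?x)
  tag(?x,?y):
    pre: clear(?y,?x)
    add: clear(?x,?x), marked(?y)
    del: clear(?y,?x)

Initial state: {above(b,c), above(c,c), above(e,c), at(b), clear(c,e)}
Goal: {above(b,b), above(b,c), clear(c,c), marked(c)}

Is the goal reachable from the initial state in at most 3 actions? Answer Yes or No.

Yes

1. free(b)  →  {above(b,b), above(b,c), above(c,c), above(e,c), clear(c,e), marked(b)}
2. tag(e,c)  →  {above(b,b), above(b,c), above(c,c), above(e,c), clear(e,e), marked(b), marked(c)}
3. drop(c,c)  →  {above(b,b), above(b,c), above(c,c), above(e,c), clear(c,c), clear(e,e), marked(b), marked(c)}
optimal plan length = 3; 3 ≤ 3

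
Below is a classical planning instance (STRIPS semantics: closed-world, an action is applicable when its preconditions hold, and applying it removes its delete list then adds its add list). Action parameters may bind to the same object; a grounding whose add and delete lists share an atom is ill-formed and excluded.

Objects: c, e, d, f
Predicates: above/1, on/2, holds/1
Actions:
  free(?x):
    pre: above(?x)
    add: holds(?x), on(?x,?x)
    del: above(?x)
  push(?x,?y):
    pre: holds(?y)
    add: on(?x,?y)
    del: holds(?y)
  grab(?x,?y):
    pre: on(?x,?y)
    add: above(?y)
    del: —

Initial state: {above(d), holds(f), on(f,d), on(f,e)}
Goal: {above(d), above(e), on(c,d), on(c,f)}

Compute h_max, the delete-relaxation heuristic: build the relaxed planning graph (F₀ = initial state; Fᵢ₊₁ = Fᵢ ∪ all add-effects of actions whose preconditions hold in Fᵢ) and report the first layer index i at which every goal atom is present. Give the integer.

F0 = init (4 atoms)
F1 = F0 ∪ {above(e), holds(d), on(c,f), on(d,d), on(d,f), on(e,f), on(f,f)}  (11 atoms)
F2 = F1 ∪ {above(f), holds(e), on(c,d), on(e,d), on(e,e)}  (16 atoms)
goal ⊆ F2  ⇒  h_max = 2

2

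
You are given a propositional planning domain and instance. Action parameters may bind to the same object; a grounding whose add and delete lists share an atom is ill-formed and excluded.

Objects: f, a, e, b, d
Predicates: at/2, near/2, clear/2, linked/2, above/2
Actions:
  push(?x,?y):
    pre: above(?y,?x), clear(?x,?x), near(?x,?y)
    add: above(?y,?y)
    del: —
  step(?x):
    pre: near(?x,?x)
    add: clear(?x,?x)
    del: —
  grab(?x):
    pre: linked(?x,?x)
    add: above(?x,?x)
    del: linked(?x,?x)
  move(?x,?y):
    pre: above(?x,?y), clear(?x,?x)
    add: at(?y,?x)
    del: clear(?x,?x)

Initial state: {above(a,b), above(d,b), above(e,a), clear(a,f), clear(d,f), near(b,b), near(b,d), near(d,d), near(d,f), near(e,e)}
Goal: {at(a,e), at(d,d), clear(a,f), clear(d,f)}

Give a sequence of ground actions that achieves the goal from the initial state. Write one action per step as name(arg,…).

step(e); step(b); push(b,d); step(d); move(e,a); move(d,d)

1. step(e)  →  {above(a,b), above(d,b), above(e,a), clear(a,f), clear(d,f), clear(e,e), near(b,b), near(b,d), near(d,d), near(d,f), near(e,e)}
2. step(b)  →  {above(a,b), above(d,b), above(e,a), clear(a,f), clear(b,b), clear(d,f), clear(e,e), near(b,b), near(b,d), near(d,d), near(d,f), near(e,e)}
3. push(b,d)  →  {above(a,b), above(d,b), above(d,d), above(e,a), clear(a,f), clear(b,b), clear(d,f), clear(e,e), near(b,b), near(b,d), near(d,d), near(d,f), near(e,e)}
4. step(d)  →  {above(a,b), above(d,b), above(d,d), above(e,a), clear(a,f), clear(b,b), clear(d,d), clear(d,f), clear(e,e), near(b,b), near(b,d), near(d,d), near(d,f), near(e,e)}
5. move(e,a)  →  {above(a,b), above(d,b), above(d,d), above(e,a), at(a,e), clear(a,f), clear(b,b), clear(d,d), clear(d,f), near(b,b), near(b,d), near(d,d), near(d,f), near(e,e)}
6. move(d,d)  →  {above(a,b), above(d,b), above(d,d), above(e,a), at(a,e), at(d,d), clear(a,f), clear(b,b), clear(d,f), near(b,b), near(b,d), near(d,d), near(d,f), near(e,e)}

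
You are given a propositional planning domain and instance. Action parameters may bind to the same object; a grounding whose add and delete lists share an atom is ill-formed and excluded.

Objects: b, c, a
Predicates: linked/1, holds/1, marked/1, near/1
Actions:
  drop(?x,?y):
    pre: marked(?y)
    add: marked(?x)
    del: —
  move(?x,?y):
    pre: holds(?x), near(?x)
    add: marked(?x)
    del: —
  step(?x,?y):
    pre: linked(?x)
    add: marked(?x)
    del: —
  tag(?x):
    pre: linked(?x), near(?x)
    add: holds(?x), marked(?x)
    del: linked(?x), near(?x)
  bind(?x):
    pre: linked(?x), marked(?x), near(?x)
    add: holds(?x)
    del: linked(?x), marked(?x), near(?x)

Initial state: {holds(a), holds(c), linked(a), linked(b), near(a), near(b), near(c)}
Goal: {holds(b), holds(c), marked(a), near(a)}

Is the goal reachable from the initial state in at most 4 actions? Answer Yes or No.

Yes

1. move(a,b)  →  {holds(a), holds(c), linked(a), linked(b), marked(a), near(a), near(b), near(c)}
2. tag(b)  →  {holds(a), holds(b), holds(c), linked(a), marked(a), marked(b), near(a), near(c)}
optimal plan length = 2; 2 ≤ 4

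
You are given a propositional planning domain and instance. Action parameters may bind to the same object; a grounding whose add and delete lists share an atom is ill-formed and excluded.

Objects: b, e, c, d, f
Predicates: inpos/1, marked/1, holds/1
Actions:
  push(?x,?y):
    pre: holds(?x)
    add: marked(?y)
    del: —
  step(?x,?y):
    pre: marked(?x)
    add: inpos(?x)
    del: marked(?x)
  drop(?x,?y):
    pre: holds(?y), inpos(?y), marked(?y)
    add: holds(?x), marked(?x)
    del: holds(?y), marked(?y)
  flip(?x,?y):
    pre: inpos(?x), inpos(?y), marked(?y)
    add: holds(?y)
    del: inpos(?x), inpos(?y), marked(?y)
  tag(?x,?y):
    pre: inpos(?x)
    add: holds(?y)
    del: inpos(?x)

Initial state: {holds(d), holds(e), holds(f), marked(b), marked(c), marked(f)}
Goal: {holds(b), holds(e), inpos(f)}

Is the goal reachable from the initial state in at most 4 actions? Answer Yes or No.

Yes

1. step(b,b)  →  {holds(d), holds(e), holds(f), inpos(b), marked(c), marked(f)}
2. step(f,b)  →  {holds(d), holds(e), holds(f), inpos(b), inpos(f), marked(c)}
3. tag(b,b)  →  {holds(b), holds(d), holds(e), holds(f), inpos(f), marked(c)}
optimal plan length = 3; 3 ≤ 4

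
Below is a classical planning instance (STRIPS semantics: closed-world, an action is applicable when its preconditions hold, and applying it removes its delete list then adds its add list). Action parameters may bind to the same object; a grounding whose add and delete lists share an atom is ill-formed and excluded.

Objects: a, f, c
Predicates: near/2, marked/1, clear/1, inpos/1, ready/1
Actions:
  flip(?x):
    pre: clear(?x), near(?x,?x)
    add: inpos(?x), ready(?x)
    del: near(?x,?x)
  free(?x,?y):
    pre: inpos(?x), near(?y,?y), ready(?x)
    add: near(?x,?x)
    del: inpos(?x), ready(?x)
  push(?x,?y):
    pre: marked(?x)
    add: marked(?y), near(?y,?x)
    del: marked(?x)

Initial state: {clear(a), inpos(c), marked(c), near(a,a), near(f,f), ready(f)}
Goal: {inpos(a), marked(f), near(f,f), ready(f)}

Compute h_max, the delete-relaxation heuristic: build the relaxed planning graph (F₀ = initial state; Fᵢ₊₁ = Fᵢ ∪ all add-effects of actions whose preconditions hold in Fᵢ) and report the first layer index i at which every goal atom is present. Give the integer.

1

F0 = init (6 atoms)
F1 = F0 ∪ {inpos(a), marked(a), marked(f), near(a,c), near(f,c), ready(a)}  (12 atoms)
goal ⊆ F1  ⇒  h_max = 1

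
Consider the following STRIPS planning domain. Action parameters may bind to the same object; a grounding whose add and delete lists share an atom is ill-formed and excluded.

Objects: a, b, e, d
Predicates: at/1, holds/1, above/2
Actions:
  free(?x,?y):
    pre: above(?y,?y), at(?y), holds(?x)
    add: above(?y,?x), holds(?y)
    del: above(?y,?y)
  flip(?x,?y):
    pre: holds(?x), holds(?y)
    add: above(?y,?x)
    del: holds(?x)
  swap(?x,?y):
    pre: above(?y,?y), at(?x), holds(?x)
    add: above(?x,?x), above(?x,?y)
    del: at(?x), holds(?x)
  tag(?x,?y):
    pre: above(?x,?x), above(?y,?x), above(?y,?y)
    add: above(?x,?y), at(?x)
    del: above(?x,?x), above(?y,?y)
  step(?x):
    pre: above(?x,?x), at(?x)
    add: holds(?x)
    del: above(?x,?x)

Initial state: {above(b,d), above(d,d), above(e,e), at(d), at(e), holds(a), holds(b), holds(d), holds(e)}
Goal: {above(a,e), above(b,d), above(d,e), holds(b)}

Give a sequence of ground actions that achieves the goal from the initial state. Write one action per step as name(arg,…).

free(e,d); flip(e,a)

1. free(e,d)  →  {above(b,d), above(d,e), above(e,e), at(d), at(e), holds(a), holds(b), holds(d), holds(e)}
2. flip(e,a)  →  {above(a,e), above(b,d), above(d,e), above(e,e), at(d), at(e), holds(a), holds(b), holds(d)}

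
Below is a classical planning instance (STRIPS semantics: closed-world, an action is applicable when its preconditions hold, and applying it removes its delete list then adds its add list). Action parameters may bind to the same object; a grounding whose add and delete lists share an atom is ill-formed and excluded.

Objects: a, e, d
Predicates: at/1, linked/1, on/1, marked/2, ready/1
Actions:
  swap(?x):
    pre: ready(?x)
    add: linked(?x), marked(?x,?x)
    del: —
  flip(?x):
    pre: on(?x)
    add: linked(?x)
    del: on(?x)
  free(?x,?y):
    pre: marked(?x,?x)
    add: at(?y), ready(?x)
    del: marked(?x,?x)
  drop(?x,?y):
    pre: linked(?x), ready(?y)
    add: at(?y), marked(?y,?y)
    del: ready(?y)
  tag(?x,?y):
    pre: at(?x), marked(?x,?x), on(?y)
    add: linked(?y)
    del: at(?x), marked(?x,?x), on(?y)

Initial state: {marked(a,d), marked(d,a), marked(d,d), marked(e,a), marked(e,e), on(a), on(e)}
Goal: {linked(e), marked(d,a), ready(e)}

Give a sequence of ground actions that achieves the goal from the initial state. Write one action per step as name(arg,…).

flip(e); free(e,a)

1. flip(e)  →  {linked(e), marked(a,d), marked(d,a), marked(d,d), marked(e,a), marked(e,e), on(a)}
2. free(e,a)  →  {at(a), linked(e), marked(a,d), marked(d,a), marked(d,d), marked(e,a), on(a), ready(e)}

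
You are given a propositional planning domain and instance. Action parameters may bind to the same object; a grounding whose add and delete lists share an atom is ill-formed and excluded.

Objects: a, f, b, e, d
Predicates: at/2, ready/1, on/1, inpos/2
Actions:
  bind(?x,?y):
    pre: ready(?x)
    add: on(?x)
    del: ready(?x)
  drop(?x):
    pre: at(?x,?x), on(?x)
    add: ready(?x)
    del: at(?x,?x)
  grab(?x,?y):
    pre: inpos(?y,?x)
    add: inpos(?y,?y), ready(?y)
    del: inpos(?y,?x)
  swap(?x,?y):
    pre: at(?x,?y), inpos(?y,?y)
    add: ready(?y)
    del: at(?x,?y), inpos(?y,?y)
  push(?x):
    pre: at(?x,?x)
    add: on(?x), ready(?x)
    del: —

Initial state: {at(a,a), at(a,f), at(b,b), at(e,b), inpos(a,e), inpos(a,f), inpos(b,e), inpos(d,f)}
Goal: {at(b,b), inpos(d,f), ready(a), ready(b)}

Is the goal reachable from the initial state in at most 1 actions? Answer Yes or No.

No

1. grab(f,a)  →  {at(a,a), at(a,f), at(b,b), at(e,b), inpos(a,a), inpos(a,e), inpos(b,e), inpos(d,f), ready(a)}
2. grab(e,b)  →  {at(a,a), at(a,f), at(b,b), at(e,b), inpos(a,a), inpos(a,e), inpos(b,b), inpos(d,f), ready(a), ready(b)}
optimal plan length = 2; 2 > 1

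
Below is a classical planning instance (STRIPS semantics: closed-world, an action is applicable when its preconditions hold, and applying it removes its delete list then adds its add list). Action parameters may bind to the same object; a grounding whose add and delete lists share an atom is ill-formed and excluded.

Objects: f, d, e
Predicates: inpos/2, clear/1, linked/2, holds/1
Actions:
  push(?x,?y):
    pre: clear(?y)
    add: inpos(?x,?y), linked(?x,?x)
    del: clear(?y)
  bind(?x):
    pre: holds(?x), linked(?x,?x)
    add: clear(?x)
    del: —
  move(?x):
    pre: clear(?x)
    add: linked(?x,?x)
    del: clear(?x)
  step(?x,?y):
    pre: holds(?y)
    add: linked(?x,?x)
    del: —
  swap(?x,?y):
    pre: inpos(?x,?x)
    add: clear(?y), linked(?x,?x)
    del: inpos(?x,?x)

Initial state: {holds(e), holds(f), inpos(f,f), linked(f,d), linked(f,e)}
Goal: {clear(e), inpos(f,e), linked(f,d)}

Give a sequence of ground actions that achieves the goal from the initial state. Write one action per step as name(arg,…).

1. step(e,f)  →  {holds(e), holds(f), inpos(f,f), linked(e,e), linked(f,d), linked(f,e)}
2. bind(e)  →  {clear(e), holds(e), holds(f), inpos(f,f), linked(e,e), linked(f,d), linked(f,e)}
3. push(f,e)  →  {holds(e), holds(f), inpos(f,e), inpos(f,f), linked(e,e), linked(f,d), linked(f,e), linked(f,f)}
4. bind(e)  →  {clear(e), holds(e), holds(f), inpos(f,e), inpos(f,f), linked(e,e), linked(f,d), linked(f,e), linked(f,f)}

step(e,f); bind(e); push(f,e); bind(e)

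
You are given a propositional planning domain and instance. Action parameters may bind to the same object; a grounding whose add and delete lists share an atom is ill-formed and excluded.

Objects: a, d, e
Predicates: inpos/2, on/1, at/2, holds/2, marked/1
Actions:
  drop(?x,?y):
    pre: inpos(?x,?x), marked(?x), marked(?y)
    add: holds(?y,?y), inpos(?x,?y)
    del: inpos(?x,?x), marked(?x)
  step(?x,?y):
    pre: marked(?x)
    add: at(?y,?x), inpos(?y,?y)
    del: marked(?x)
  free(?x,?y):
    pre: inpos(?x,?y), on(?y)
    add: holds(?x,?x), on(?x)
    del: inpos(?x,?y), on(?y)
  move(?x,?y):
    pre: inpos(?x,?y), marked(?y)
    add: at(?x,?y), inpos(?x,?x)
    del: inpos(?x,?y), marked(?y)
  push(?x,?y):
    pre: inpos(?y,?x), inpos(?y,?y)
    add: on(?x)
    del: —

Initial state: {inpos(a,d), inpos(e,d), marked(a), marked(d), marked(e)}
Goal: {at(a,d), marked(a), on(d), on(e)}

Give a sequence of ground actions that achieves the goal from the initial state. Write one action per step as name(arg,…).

step(d,a); step(e,e); push(d,a); push(e,e)

1. step(d,a)  →  {at(a,d), inpos(a,a), inpos(a,d), inpos(e,d), marked(a), marked(e)}
2. step(e,e)  →  {at(a,d), at(e,e), inpos(a,a), inpos(a,d), inpos(e,d), inpos(e,e), marked(a)}
3. push(d,a)  →  {at(a,d), at(e,e), inpos(a,a), inpos(a,d), inpos(e,d), inpos(e,e), marked(a), on(d)}
4. push(e,e)  →  {at(a,d), at(e,e), inpos(a,a), inpos(a,d), inpos(e,d), inpos(e,e), marked(a), on(d), on(e)}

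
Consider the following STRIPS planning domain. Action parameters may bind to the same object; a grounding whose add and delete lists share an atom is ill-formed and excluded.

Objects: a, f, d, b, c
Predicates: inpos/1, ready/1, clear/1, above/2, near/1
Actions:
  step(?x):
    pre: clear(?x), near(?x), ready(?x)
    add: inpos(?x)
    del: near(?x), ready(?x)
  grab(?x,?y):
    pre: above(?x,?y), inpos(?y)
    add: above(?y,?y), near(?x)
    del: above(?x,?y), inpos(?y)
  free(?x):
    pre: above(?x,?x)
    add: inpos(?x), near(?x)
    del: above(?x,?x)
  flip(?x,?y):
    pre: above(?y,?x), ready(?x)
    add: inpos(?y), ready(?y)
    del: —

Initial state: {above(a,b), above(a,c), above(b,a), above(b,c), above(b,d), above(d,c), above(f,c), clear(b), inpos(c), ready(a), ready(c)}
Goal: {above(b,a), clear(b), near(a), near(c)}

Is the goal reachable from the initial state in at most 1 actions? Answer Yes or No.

1. grab(a,c)  →  {above(a,b), above(b,a), above(b,c), above(b,d), above(c,c), above(d,c), above(f,c), clear(b), near(a), ready(a), ready(c)}
2. free(c)  →  {above(a,b), above(b,a), above(b,c), above(b,d), above(d,c), above(f,c), clear(b), inpos(c), near(a), near(c), ready(a), ready(c)}
optimal plan length = 2; 2 > 1

No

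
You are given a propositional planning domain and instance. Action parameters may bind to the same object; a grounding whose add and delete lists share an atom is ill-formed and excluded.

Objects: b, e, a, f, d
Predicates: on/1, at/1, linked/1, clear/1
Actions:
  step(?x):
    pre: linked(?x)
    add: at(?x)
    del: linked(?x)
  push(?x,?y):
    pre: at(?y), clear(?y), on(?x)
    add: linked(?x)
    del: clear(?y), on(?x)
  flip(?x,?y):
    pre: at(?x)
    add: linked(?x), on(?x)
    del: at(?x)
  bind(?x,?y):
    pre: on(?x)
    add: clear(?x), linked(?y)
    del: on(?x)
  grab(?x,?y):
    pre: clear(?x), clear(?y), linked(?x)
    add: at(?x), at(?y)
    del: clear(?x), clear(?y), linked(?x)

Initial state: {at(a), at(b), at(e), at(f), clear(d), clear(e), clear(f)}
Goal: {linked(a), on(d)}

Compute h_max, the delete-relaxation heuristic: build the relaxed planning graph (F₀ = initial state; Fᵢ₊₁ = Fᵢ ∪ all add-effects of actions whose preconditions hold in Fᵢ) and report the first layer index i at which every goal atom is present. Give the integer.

3

F0 = init (7 atoms)
F1 = F0 ∪ {linked(a), linked(b), linked(e), linked(f), on(a), on(b), on(e), on(f)}  (15 atoms)
F2 = F1 ∪ {at(d), clear(a), clear(b), linked(d)}  (19 atoms)
F3 = F2 ∪ {on(d)}  (20 atoms)
goal ⊆ F3  ⇒  h_max = 3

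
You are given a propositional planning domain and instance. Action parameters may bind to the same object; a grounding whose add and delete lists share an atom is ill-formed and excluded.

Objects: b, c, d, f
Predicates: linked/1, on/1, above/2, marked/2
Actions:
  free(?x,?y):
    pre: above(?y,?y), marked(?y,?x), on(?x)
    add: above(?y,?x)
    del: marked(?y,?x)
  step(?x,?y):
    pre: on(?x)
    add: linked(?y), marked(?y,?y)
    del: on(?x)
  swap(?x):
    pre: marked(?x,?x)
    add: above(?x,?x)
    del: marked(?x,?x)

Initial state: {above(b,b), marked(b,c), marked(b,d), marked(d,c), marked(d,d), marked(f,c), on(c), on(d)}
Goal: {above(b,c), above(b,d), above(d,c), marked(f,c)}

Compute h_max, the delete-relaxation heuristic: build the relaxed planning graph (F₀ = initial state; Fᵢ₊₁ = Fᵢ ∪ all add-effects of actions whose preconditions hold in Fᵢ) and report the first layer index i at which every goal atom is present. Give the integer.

2

F0 = init (8 atoms)
F1 = F0 ∪ {above(b,c), above(b,d), above(d,d), linked(b), linked(c), linked(d), linked(f), marked(b,b), marked(c,c), marked(f,f)}  (18 atoms)
F2 = F1 ∪ {above(c,c), above(d,c), above(f,f)}  (21 atoms)
goal ⊆ F2  ⇒  h_max = 2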